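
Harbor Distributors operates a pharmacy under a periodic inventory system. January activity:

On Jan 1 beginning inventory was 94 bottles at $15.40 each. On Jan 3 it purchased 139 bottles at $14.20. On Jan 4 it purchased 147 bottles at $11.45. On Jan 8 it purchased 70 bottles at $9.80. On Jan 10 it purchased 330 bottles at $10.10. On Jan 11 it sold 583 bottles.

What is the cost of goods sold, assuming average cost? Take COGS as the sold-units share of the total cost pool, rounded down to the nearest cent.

Jan 11, sell 583: 583/780 × $9,123.55 → $6,819.26
Ending inventory (cost pool remaining) = $2,304.29
Check: goods available $9,123.55 = COGS $6,819.26 + ending $2,304.29

COGS = $6,819.26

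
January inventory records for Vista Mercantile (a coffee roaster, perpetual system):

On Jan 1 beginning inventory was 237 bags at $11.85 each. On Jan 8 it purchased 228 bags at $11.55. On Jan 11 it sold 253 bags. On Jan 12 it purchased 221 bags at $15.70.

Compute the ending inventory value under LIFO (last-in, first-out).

Jan 11, 253 sold [LIFO — newest first]: 228 @ $11.55 + 25 @ $11.85 = $2,929.65
Ending inventory: 212 @ $11.85 + 221 @ $15.70 = $5,981.90

Ending inventory = $5,981.90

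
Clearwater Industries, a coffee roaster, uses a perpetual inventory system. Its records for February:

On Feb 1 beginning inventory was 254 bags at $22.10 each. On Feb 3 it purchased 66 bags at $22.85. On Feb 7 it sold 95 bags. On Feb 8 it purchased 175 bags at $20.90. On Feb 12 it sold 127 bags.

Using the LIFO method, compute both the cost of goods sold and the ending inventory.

COGS = $4,803.30; ending inventory = $5,975.70

Feb 7, 95 sold [LIFO — newest first]: 66 @ $22.85 + 29 @ $22.10 = $2,149.00
Feb 12, 127 sold [LIFO — newest first]: 127 @ $20.90 = $2,654.30
Total COGS = $2,149.00 + $2,654.30 = $4,803.30
Ending inventory: 225 @ $22.10 + 48 @ $20.90 = $5,975.70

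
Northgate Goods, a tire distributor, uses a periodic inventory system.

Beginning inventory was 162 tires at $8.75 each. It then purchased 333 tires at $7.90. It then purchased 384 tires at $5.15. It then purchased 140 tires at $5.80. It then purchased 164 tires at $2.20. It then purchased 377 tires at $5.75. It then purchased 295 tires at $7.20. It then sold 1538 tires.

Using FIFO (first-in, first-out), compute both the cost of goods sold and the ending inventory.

COGS = $9,239.85; ending inventory = $2,250.50

Sale 1 (1538) [FIFO — oldest first]: 162 @ $8.75 + 333 @ $7.90 + 384 @ $5.15 + 140 @ $5.80 + 164 @ $2.20 + 355 @ $5.75 = $9,239.85
Ending inventory: 22 @ $5.75 + 295 @ $7.20 = $2,250.50
Check: goods available $11,490.35 = COGS $9,239.85 + ending $2,250.50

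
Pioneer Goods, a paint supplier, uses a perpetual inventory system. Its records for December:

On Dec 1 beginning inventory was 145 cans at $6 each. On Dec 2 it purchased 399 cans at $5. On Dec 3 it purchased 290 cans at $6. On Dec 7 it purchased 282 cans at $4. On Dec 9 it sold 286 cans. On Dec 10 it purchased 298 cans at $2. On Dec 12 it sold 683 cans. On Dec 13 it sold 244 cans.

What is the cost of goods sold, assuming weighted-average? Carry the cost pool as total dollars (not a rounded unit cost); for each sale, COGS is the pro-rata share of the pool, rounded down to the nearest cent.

COGS = $5,463.02

After Dec 1: 145 on hand, pool $870.00 (≈ $6.0000 each)
After Dec 2: 544 on hand, pool $2,865.00 (≈ $5.2665 each)
After Dec 3: 834 on hand, pool $4,605.00 (≈ $5.5216 each)
After Dec 7: 1116 on hand, pool $5,733.00 (≈ $5.1371 each)
Dec 9, sell 286: 286/1116 × $5,733.00 → $1,469.20
After Dec 10: 1128 on hand, pool $4,859.80 (≈ $4.3083 each)
Dec 12, sell 683: 683/1128 × $4,859.80 → $2,942.59
Dec 13, sell 244: 244/445 × $1,917.21 → $1,051.23
Total COGS = $1,469.20 + $2,942.59 + $1,051.23 = $5,463.02
Ending inventory (cost pool remaining) = $865.98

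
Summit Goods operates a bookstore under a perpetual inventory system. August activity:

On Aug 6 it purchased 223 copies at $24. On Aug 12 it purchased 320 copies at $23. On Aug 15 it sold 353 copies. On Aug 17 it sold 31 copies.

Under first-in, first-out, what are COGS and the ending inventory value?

COGS = $9,055; ending inventory = $3,657

Aug 15, 353 sold [FIFO — oldest first]: 223 @ $24 + 130 @ $23 = $8,342
Aug 17, 31 sold [FIFO — oldest first]: 31 @ $23 = $713
Total COGS = $8,342 + $713 = $9,055
Ending inventory: 159 @ $23 = $3,657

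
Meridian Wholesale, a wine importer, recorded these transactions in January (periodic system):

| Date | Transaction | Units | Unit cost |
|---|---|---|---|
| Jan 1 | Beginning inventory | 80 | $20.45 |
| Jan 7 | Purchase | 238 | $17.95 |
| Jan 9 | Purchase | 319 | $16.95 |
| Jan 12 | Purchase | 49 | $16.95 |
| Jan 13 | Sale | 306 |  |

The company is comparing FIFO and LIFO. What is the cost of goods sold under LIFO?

COGS = $5,186.70

FIFO COGS: 80 @ $20.45 + 226 @ $17.95 = $5,692.70
LIFO COGS: 49 @ $16.95 + 257 @ $16.95 = $5,186.70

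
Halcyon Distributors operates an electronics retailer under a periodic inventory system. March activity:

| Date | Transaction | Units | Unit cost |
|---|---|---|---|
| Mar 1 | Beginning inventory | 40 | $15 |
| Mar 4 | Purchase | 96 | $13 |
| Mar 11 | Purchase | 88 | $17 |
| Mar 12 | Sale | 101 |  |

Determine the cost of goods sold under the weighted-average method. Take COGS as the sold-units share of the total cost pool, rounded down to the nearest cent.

COGS = $1,507.78

Mar 12, sell 101: 101/224 × $3,344.00 → $1,507.78
Ending inventory (cost pool remaining) = $1,836.22
Check: goods available $3,344.00 = COGS $1,507.78 + ending $1,836.22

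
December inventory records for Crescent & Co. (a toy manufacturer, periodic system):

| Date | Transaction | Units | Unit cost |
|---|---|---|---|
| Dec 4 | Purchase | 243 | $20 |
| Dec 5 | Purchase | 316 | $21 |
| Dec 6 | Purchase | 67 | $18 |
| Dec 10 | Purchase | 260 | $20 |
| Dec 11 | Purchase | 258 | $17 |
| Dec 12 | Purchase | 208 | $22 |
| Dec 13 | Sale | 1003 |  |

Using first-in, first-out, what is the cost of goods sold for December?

Dec 13, 1003 sold [FIFO — oldest first]: 243 @ $20 + 316 @ $21 + 67 @ $18 + 260 @ $20 + 117 @ $17 = $19,891
Ending inventory: 141 @ $17 + 208 @ $22 = $6,973
Check: goods available $26,864 = COGS $19,891 + ending $6,973

COGS = $19,891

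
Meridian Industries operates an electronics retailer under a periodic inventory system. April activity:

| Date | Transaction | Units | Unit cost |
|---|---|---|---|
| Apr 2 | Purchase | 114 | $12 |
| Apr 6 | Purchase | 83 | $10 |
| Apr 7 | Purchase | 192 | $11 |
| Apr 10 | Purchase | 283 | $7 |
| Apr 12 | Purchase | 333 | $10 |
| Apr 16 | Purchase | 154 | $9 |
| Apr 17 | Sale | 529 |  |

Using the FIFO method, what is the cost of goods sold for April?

Apr 17, 529 sold [FIFO — oldest first]: 114 @ $12 + 83 @ $10 + 192 @ $11 + 140 @ $7 = $5,290
Ending inventory: 143 @ $7 + 333 @ $10 + 154 @ $9 = $5,717
Check: goods available $11,007 = COGS $5,290 + ending $5,717

COGS = $5,290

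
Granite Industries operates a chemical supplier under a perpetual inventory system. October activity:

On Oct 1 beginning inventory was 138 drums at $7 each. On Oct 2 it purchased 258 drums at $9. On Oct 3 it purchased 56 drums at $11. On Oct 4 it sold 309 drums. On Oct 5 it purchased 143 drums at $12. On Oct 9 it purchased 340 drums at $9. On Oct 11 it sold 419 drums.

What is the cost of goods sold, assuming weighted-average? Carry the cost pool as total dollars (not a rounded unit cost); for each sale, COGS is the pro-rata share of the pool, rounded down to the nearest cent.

After Oct 1: 138 on hand, pool $966.00 (≈ $7.0000 each)
After Oct 2: 396 on hand, pool $3,288.00 (≈ $8.3030 each)
After Oct 3: 452 on hand, pool $3,904.00 (≈ $8.6372 each)
Oct 4, sell 309: 309/452 × $3,904.00 → $2,668.88
After Oct 5: 286 on hand, pool $2,951.12 (≈ $10.3186 each)
After Oct 9: 626 on hand, pool $6,011.12 (≈ $9.6024 each)
Oct 11, sell 419: 419/626 × $6,011.12 → $4,023.41
Total COGS = $2,668.88 + $4,023.41 = $6,692.29
Ending inventory (cost pool remaining) = $1,987.71
Check: goods available $8,680.00 = COGS $6,692.29 + ending $1,987.71

COGS = $6,692.29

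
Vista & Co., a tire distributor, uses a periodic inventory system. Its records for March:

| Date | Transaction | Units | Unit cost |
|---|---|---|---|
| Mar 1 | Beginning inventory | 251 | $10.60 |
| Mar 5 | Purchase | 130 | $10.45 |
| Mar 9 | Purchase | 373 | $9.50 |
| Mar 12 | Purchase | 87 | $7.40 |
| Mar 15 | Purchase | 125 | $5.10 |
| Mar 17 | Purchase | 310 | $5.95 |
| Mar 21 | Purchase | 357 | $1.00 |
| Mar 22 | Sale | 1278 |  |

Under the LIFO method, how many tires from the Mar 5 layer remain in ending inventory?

104

Mar 22, 1278 sold [LIFO — newest first]: 357 @ $1.00 + 310 @ $5.95 + 125 @ $5.10 + 87 @ $7.40 + 373 @ $9.50 + 26 @ $10.45 = $7,298.00
Ending inventory: 251 @ $10.60 + 104 @ $10.45 = $3,747.40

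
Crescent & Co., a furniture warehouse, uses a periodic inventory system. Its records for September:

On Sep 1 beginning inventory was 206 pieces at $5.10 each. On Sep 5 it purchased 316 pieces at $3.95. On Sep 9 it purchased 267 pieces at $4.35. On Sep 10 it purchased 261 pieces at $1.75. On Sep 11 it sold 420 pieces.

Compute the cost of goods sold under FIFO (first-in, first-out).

COGS = $1,895.90

Sep 11, 420 sold [FIFO — oldest first]: 206 @ $5.10 + 214 @ $3.95 = $1,895.90
Ending inventory: 102 @ $3.95 + 267 @ $4.35 + 261 @ $1.75 = $2,021.10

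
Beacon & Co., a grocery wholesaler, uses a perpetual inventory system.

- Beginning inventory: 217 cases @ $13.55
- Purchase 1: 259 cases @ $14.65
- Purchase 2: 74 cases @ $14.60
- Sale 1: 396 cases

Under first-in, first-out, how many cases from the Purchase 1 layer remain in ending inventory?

Sale 1 (396) [FIFO — oldest first]: 217 @ $13.55 + 179 @ $14.65 = $5,562.70
Ending inventory: 80 @ $14.65 + 74 @ $14.60 = $2,252.40

80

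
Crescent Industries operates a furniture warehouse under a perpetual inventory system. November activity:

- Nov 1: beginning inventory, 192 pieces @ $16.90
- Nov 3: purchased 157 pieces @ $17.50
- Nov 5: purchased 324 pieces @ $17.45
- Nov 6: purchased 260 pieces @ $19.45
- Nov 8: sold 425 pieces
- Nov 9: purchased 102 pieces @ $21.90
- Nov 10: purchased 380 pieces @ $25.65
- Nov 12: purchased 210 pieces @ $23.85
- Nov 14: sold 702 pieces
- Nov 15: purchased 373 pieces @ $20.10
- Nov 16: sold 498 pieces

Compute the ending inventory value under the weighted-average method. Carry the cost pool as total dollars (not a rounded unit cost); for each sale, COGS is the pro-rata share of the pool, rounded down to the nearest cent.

After Nov 1: 192 on hand, pool $3,244.80 (≈ $16.9000 each)
After Nov 3: 349 on hand, pool $5,992.30 (≈ $17.1699 each)
After Nov 5: 673 on hand, pool $11,646.10 (≈ $17.3048 each)
After Nov 6: 933 on hand, pool $16,703.10 (≈ $17.9026 each)
Nov 8, sell 425: 425/933 × $16,703.10 → $7,608.59
After Nov 9: 610 on hand, pool $11,328.31 (≈ $18.5710 each)
After Nov 10: 990 on hand, pool $21,075.31 (≈ $21.2882 each)
After Nov 12: 1200 on hand, pool $26,083.81 (≈ $21.7365 each)
Nov 14, sell 702: 702/1200 × $26,083.81 → $15,259.02
After Nov 15: 871 on hand, pool $18,322.09 (≈ $21.0357 each)
Nov 16, sell 498: 498/871 × $18,322.09 → $10,475.77
Total COGS = $7,608.59 + $15,259.02 + $10,475.77 = $33,343.38
Ending inventory (cost pool remaining) = $7,846.32
Check: goods available $41,189.70 = COGS $33,343.38 + ending $7,846.32

Ending inventory = $7,846.32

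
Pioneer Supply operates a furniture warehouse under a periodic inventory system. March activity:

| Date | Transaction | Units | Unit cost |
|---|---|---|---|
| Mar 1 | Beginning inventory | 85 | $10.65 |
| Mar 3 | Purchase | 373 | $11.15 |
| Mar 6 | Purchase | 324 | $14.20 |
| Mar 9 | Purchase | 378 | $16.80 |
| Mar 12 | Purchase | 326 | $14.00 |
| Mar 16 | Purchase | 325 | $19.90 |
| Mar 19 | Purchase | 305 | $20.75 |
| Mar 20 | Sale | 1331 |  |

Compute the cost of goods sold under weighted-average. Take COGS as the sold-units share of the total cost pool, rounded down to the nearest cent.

COGS = $20,993.85

Mar 20, sell 1331: 1331/2116 × $33,375.65 → $20,993.85
Ending inventory (cost pool remaining) = $12,381.80
Check: goods available $33,375.65 = COGS $20,993.85 + ending $12,381.80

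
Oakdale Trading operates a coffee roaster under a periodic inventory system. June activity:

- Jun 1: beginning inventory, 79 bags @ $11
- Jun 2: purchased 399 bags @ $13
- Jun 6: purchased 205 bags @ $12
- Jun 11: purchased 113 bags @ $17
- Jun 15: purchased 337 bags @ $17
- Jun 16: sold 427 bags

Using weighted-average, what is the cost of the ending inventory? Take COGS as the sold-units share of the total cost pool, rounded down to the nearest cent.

Ending inventory = $10,073.43

Jun 16, sell 427: 427/1133 × $16,166.00 → $6,092.57
Ending inventory (cost pool remaining) = $10,073.43
Check: goods available $16,166.00 = COGS $6,092.57 + ending $10,073.43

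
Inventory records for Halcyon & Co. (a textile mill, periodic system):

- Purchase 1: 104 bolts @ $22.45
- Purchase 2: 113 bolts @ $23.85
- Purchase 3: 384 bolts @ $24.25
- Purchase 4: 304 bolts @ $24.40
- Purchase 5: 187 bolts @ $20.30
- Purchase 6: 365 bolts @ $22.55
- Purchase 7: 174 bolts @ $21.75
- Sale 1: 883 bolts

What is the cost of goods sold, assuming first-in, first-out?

Sale 1 (883) [FIFO — oldest first]: 104 @ $22.45 + 113 @ $23.85 + 384 @ $24.25 + 282 @ $24.40 = $21,222.65
Ending inventory: 22 @ $24.40 + 187 @ $20.30 + 365 @ $22.55 + 174 @ $21.75 = $16,348.15

COGS = $21,222.65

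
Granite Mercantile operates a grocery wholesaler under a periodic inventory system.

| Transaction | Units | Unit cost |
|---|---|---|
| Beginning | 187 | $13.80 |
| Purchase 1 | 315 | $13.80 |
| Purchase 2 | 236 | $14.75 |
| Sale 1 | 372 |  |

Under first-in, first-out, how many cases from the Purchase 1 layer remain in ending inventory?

Sale 1 (372) [FIFO — oldest first]: 187 @ $13.80 + 185 @ $13.80 = $5,133.60
Ending inventory: 130 @ $13.80 + 236 @ $14.75 = $5,275.00
Check: goods available $10,408.60 = COGS $5,133.60 + ending $5,275.00

130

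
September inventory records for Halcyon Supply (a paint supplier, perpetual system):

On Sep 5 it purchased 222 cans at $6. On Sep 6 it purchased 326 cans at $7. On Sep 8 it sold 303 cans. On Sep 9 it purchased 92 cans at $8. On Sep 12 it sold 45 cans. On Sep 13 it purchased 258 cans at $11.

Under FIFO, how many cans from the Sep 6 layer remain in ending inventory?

Sep 8, 303 sold [FIFO — oldest first]: 222 @ $6 + 81 @ $7 = $1,899
Sep 12, 45 sold [FIFO — oldest first]: 45 @ $7 = $315
Total COGS = $1,899 + $315 = $2,214
Ending inventory: 200 @ $7 + 92 @ $8 + 258 @ $11 = $4,974
Check: goods available $7,188 = COGS $2,214 + ending $4,974

200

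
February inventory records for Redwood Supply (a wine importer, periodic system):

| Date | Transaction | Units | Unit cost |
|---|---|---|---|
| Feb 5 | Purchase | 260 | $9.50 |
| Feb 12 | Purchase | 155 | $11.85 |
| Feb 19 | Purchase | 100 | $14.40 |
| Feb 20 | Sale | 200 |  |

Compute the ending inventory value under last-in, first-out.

Feb 20, 200 sold [LIFO — newest first]: 100 @ $14.40 + 100 @ $11.85 = $2,625.00
Ending inventory: 260 @ $9.50 + 55 @ $11.85 = $3,121.75
Check: goods available $5,746.75 = COGS $2,625.00 + ending $3,121.75

Ending inventory = $3,121.75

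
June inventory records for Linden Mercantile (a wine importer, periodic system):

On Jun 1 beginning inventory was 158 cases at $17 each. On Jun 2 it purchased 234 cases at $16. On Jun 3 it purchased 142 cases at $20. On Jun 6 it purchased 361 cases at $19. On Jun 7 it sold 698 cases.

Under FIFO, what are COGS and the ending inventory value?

COGS = $12,386; ending inventory = $3,743

Jun 7, 698 sold [FIFO — oldest first]: 158 @ $17 + 234 @ $16 + 142 @ $20 + 164 @ $19 = $12,386
Ending inventory: 197 @ $19 = $3,743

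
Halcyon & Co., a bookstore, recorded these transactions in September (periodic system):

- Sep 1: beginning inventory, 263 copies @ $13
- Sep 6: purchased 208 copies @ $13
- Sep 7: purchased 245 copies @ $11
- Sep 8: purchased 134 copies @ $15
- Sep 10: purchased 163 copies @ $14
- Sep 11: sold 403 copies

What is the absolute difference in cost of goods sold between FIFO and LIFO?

$219

FIFO COGS: 263 @ $13 + 140 @ $13 = $5,239
LIFO COGS: 163 @ $14 + 134 @ $15 + 106 @ $11 = $5,458
Difference = |$5,239 − $5,458| = $219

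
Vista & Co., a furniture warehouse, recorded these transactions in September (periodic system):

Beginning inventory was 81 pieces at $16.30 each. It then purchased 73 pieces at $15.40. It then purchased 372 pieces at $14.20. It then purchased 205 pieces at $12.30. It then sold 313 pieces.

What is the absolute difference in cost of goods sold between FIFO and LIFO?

$647.20

FIFO COGS: 81 @ $16.30 + 73 @ $15.40 + 159 @ $14.20 = $4,702.30
LIFO COGS: 205 @ $12.30 + 108 @ $14.20 = $4,055.10
Difference = |$4,702.30 − $4,055.10| = $647.20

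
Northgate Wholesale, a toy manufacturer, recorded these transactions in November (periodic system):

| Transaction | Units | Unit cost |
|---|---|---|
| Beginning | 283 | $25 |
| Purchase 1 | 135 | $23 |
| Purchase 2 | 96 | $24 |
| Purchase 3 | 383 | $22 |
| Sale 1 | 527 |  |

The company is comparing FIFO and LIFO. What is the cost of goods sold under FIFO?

FIFO COGS: 283 @ $25 + 135 @ $23 + 96 @ $24 + 13 @ $22 = $12,770
LIFO COGS: 383 @ $22 + 96 @ $24 + 48 @ $23 = $11,834

COGS = $12,770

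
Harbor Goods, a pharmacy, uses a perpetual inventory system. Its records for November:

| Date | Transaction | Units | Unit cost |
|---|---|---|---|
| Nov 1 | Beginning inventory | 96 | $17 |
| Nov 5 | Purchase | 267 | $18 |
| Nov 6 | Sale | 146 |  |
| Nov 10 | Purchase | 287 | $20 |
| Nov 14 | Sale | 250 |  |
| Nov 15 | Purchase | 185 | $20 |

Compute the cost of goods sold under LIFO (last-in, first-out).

Nov 6, 146 sold [LIFO — newest first]: 146 @ $18 = $2,628
Nov 14, 250 sold [LIFO — newest first]: 250 @ $20 = $5,000
Total COGS = $2,628 + $5,000 = $7,628
Ending inventory: 96 @ $17 + 121 @ $18 + 37 @ $20 + 185 @ $20 = $8,250
Check: goods available $15,878 = COGS $7,628 + ending $8,250

COGS = $7,628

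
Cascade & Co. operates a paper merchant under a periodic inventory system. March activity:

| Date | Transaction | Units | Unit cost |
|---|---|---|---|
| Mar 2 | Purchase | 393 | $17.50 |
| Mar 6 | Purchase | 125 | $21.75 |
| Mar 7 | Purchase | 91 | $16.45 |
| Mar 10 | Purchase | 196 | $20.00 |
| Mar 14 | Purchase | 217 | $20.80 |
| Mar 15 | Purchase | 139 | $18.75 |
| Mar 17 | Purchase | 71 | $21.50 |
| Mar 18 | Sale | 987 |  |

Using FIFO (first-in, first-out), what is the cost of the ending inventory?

Ending inventory = $4,860.75

Mar 18, 987 sold [FIFO — oldest first]: 393 @ $17.50 + 125 @ $21.75 + 91 @ $16.45 + 196 @ $20.00 + 182 @ $20.80 = $18,798.80
Ending inventory: 35 @ $20.80 + 139 @ $18.75 + 71 @ $21.50 = $4,860.75
Check: goods available $23,659.55 = COGS $18,798.80 + ending $4,860.75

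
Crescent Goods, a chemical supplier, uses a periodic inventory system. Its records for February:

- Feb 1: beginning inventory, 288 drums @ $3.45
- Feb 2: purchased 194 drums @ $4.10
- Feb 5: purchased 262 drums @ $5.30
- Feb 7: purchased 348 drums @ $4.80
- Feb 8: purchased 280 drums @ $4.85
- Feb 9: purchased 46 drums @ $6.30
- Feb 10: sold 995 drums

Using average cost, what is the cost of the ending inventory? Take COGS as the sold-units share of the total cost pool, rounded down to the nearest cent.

Ending inventory = $1,937.75

Feb 10, sell 995: 995/1418 × $6,495.80 → $4,558.05
Ending inventory (cost pool remaining) = $1,937.75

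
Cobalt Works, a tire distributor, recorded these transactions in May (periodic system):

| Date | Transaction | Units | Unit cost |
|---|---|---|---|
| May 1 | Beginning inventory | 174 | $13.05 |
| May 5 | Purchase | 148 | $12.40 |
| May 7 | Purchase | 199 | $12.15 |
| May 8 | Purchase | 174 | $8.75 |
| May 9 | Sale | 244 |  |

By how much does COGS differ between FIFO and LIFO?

$765.70

FIFO COGS: 174 @ $13.05 + 70 @ $12.40 = $3,138.70
LIFO COGS: 174 @ $8.75 + 70 @ $12.15 = $2,373.00
Difference = |$3,138.70 − $2,373.00| = $765.70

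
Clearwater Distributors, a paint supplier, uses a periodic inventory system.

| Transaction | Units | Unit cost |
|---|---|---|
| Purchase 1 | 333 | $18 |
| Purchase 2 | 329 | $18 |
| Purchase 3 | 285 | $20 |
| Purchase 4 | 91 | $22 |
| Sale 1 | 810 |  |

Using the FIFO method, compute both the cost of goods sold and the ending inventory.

COGS = $14,876; ending inventory = $4,742

Sale 1 (810) [FIFO — oldest first]: 333 @ $18 + 329 @ $18 + 148 @ $20 = $14,876
Ending inventory: 137 @ $20 + 91 @ $22 = $4,742
Check: goods available $19,618 = COGS $14,876 + ending $4,742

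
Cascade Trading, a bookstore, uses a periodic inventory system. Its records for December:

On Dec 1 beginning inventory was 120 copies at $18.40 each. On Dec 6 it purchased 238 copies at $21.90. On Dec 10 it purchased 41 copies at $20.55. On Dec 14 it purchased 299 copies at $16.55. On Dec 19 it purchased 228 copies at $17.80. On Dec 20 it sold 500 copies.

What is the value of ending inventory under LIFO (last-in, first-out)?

Dec 20, 500 sold [LIFO — newest first]: 228 @ $17.80 + 272 @ $16.55 = $8,560.00
Ending inventory: 120 @ $18.40 + 238 @ $21.90 + 41 @ $20.55 + 27 @ $16.55 = $8,709.60
Check: goods available $17,269.60 = COGS $8,560.00 + ending $8,709.60

Ending inventory = $8,709.60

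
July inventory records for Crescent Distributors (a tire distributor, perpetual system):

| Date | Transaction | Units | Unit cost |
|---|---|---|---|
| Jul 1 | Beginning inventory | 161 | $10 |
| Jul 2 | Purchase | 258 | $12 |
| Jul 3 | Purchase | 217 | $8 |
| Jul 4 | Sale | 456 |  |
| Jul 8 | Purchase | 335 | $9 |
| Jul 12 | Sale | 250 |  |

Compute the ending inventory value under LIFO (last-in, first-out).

Jul 4, 456 sold [LIFO — newest first]: 217 @ $8 + 239 @ $12 = $4,604
Jul 12, 250 sold [LIFO — newest first]: 250 @ $9 = $2,250
Total COGS = $4,604 + $2,250 = $6,854
Ending inventory: 161 @ $10 + 19 @ $12 + 85 @ $9 = $2,603
Check: goods available $9,457 = COGS $6,854 + ending $2,603

Ending inventory = $2,603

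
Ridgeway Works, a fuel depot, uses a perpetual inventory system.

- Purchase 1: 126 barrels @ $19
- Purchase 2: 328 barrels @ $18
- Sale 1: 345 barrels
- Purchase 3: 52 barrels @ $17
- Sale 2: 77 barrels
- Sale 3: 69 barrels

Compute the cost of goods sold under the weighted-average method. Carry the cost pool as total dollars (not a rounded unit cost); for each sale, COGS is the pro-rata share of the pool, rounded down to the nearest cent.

COGS = $8,914.02

After Purchase 1: 126 on hand, pool $2,394.00 (≈ $19.0000 each)
After Purchase 2: 454 on hand, pool $8,298.00 (≈ $18.2775 each)
Sale 1, sell 345: 345/454 × $8,298.00 → $6,305.74
After Purchase 3: 161 on hand, pool $2,876.26 (≈ $17.8650 each)
Sale 2, sell 77: 77/161 × $2,876.26 → $1,375.60
Sale 3, sell 69: 69/84 × $1,500.66 → $1,232.68
Total COGS = $6,305.74 + $1,375.60 + $1,232.68 = $8,914.02
Ending inventory (cost pool remaining) = $267.98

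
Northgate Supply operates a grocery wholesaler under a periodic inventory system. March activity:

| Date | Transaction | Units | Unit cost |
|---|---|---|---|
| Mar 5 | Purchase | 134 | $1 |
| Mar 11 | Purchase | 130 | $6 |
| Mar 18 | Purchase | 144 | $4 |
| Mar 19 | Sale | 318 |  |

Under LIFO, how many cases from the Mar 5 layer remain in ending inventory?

90

Mar 19, 318 sold [LIFO — newest first]: 144 @ $4 + 130 @ $6 + 44 @ $1 = $1,400
Ending inventory: 90 @ $1 = $90
Check: goods available $1,490 = COGS $1,400 + ending $90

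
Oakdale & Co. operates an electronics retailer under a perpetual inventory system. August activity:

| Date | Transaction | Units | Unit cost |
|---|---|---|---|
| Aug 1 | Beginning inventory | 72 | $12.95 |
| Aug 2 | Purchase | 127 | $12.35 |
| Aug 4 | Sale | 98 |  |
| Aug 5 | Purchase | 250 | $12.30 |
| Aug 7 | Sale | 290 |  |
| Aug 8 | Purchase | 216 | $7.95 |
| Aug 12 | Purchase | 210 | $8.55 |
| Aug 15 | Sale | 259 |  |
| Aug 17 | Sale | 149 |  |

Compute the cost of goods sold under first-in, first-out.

Aug 4, 98 sold [FIFO — oldest first]: 72 @ $12.95 + 26 @ $12.35 = $1,253.50
Aug 7, 290 sold [FIFO — oldest first]: 101 @ $12.35 + 189 @ $12.30 = $3,572.05
Aug 15, 259 sold [FIFO — oldest first]: 61 @ $12.30 + 198 @ $7.95 = $2,324.40
Aug 17, 149 sold [FIFO — oldest first]: 18 @ $7.95 + 131 @ $8.55 = $1,263.15
Total COGS = $1,253.50 + $3,572.05 + $2,324.40 + $1,263.15 = $8,413.10
Ending inventory: 79 @ $8.55 = $675.45

COGS = $8,413.10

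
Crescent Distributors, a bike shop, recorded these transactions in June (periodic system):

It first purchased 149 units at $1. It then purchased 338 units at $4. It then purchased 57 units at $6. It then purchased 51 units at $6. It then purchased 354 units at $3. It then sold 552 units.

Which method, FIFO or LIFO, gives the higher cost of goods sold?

FIFO COGS: 149 @ $1 + 338 @ $4 + 57 @ $6 + 8 @ $6 = $1,891
LIFO COGS: 354 @ $3 + 51 @ $6 + 57 @ $6 + 90 @ $4 = $2,070

LIFO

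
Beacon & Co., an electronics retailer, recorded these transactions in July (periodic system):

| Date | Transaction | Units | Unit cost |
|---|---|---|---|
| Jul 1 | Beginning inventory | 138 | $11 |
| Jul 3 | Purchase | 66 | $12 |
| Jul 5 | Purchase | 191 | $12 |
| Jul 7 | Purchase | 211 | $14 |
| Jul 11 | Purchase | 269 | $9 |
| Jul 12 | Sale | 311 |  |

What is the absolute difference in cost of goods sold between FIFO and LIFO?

FIFO COGS: 138 @ $11 + 66 @ $12 + 107 @ $12 = $3,594
LIFO COGS: 269 @ $9 + 42 @ $14 = $3,009
Difference = |$3,594 − $3,009| = $585

$585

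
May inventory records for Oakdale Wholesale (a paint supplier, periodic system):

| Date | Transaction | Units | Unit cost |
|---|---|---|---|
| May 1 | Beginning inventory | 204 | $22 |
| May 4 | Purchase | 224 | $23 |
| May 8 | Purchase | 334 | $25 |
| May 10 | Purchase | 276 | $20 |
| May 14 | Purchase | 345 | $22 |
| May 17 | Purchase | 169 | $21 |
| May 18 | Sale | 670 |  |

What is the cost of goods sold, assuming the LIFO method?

May 18, 670 sold [LIFO — newest first]: 169 @ $21 + 345 @ $22 + 156 @ $20 = $14,259
Ending inventory: 204 @ $22 + 224 @ $23 + 334 @ $25 + 120 @ $20 = $20,390
Check: goods available $34,649 = COGS $14,259 + ending $20,390

COGS = $14,259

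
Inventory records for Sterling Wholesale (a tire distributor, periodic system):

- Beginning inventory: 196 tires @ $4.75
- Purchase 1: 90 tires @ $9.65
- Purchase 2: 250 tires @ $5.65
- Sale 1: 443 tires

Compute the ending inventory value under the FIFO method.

Sale 1 (443) [FIFO — oldest first]: 196 @ $4.75 + 90 @ $9.65 + 157 @ $5.65 = $2,686.55
Ending inventory: 93 @ $5.65 = $525.45

Ending inventory = $525.45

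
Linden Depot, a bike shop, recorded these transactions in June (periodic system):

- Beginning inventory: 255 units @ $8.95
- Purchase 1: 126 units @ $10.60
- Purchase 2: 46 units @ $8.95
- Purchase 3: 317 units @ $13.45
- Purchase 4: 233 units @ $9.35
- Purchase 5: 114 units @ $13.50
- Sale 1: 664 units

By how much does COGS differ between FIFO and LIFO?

FIFO COGS: 255 @ $8.95 + 126 @ $10.60 + 46 @ $8.95 + 237 @ $13.45 = $7,217.20
LIFO COGS: 114 @ $13.50 + 233 @ $9.35 + 317 @ $13.45 = $7,981.20
Difference = |$7,217.20 − $7,981.20| = $764.00

$764.00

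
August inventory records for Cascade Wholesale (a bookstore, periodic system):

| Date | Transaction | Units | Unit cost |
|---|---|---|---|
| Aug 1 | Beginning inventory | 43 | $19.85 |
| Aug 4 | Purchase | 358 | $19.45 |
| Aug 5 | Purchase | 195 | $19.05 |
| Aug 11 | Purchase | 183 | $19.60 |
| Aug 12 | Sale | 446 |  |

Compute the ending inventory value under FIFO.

Aug 12, 446 sold [FIFO — oldest first]: 43 @ $19.85 + 358 @ $19.45 + 45 @ $19.05 = $8,673.90
Ending inventory: 150 @ $19.05 + 183 @ $19.60 = $6,444.30

Ending inventory = $6,444.30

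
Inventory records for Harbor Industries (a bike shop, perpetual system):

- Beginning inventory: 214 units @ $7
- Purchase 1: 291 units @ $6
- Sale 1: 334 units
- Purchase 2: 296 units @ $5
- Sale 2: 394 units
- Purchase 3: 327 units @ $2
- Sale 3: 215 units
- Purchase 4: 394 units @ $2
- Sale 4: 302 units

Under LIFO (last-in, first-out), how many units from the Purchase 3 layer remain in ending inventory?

Sale 1 (334) [LIFO — newest first]: 291 @ $6 + 43 @ $7 = $2,047
Sale 2 (394) [LIFO — newest first]: 296 @ $5 + 98 @ $7 = $2,166
Sale 3 (215) [LIFO — newest first]: 215 @ $2 = $430
Sale 4 (302) [LIFO — newest first]: 302 @ $2 = $604
Total COGS = $2,047 + $2,166 + $430 + $604 = $5,247
Ending inventory: 73 @ $7 + 112 @ $2 + 92 @ $2 = $919
Check: goods available $6,166 = COGS $5,247 + ending $919

112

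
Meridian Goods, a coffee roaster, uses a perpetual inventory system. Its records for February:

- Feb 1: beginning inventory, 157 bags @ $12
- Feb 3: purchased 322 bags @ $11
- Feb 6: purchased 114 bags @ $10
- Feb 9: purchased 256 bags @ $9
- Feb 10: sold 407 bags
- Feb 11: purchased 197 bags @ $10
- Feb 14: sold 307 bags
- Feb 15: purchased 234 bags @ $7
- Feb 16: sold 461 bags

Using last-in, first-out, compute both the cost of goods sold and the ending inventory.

Feb 10, 407 sold [LIFO — newest first]: 256 @ $9 + 114 @ $10 + 37 @ $11 = $3,851
Feb 14, 307 sold [LIFO — newest first]: 197 @ $10 + 110 @ $11 = $3,180
Feb 16, 461 sold [LIFO — newest first]: 234 @ $7 + 175 @ $11 + 52 @ $12 = $4,187
Total COGS = $3,851 + $3,180 + $4,187 = $11,218
Ending inventory: 105 @ $12 = $1,260
Check: goods available $12,478 = COGS $11,218 + ending $1,260

COGS = $11,218; ending inventory = $1,260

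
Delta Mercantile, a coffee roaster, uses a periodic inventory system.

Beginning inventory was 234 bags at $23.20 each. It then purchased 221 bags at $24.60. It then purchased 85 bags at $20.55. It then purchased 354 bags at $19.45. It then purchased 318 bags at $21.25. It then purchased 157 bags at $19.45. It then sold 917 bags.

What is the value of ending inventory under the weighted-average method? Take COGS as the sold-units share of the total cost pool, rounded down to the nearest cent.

Ending inventory = $9,676.77

Sale 1, sell 917: 917/1369 × $29,308.60 → $19,631.83
Ending inventory (cost pool remaining) = $9,676.77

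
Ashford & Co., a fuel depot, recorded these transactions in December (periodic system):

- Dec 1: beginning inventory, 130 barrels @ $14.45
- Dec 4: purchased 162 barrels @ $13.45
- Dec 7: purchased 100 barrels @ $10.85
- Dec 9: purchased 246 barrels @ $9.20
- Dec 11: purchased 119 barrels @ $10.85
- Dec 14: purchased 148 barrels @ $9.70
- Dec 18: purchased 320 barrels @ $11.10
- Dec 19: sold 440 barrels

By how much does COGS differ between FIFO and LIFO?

FIFO COGS: 130 @ $14.45 + 162 @ $13.45 + 100 @ $10.85 + 48 @ $9.20 = $5,584.00
LIFO COGS: 320 @ $11.10 + 120 @ $9.70 = $4,716.00
Difference = |$5,584.00 − $4,716.00| = $868.00

$868.00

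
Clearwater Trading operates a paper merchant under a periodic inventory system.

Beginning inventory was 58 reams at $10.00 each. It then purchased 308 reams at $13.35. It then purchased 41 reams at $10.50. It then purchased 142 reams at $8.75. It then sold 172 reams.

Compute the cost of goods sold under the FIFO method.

Sale 1 (172) [FIFO — oldest first]: 58 @ $10.00 + 114 @ $13.35 = $2,101.90
Ending inventory: 194 @ $13.35 + 41 @ $10.50 + 142 @ $8.75 = $4,262.90

COGS = $2,101.90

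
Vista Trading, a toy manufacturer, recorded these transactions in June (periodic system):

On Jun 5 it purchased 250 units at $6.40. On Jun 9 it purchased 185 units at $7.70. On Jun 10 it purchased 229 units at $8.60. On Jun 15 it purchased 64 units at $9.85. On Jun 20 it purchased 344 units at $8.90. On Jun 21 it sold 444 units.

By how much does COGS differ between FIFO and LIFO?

$899.70

FIFO COGS: 250 @ $6.40 + 185 @ $7.70 + 9 @ $8.60 = $3,101.90
LIFO COGS: 344 @ $8.90 + 64 @ $9.85 + 36 @ $8.60 = $4,001.60
Difference = |$3,101.90 − $4,001.60| = $899.70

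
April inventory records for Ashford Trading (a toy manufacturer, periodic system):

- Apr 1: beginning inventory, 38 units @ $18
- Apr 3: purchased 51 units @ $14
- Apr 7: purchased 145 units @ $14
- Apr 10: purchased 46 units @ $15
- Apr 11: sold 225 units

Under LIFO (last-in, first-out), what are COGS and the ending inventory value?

Apr 11, 225 sold [LIFO — newest first]: 46 @ $15 + 145 @ $14 + 34 @ $14 = $3,196
Ending inventory: 38 @ $18 + 17 @ $14 = $922

COGS = $3,196; ending inventory = $922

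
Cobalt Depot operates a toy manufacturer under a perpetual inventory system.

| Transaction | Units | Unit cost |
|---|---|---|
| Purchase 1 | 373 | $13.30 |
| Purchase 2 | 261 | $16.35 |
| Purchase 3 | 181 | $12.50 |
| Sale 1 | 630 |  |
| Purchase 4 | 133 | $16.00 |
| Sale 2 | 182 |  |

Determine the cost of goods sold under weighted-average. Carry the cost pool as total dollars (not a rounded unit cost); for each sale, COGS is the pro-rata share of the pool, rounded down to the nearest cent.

COGS = $11,593.14

After Purchase 1: 373 on hand, pool $4,960.90 (≈ $13.3000 each)
After Purchase 2: 634 on hand, pool $9,228.25 (≈ $14.5556 each)
After Purchase 3: 815 on hand, pool $11,490.75 (≈ $14.0991 each)
Sale 1, sell 630: 630/815 × $11,490.75 → $8,882.42
After Purchase 4: 318 on hand, pool $4,736.33 (≈ $14.8941 each)
Sale 2, sell 182: 182/318 × $4,736.33 → $2,710.72
Total COGS = $8,882.42 + $2,710.72 = $11,593.14
Ending inventory (cost pool remaining) = $2,025.61
Check: goods available $13,618.75 = COGS $11,593.14 + ending $2,025.61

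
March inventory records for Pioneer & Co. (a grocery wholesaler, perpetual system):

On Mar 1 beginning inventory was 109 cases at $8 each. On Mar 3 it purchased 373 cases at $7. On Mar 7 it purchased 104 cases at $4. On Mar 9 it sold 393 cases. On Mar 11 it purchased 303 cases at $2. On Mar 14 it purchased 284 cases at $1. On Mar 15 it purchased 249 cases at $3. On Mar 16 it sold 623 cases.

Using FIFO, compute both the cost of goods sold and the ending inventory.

Mar 9, 393 sold [FIFO — oldest first]: 109 @ $8 + 284 @ $7 = $2,860
Mar 16, 623 sold [FIFO — oldest first]: 89 @ $7 + 104 @ $4 + 303 @ $2 + 127 @ $1 = $1,772
Total COGS = $2,860 + $1,772 = $4,632
Ending inventory: 157 @ $1 + 249 @ $3 = $904

COGS = $4,632; ending inventory = $904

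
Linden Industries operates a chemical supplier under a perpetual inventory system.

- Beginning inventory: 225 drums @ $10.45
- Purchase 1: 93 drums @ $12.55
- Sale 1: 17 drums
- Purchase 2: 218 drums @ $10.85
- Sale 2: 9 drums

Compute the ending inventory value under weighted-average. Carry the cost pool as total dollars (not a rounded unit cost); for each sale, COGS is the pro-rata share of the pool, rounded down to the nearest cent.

Ending inventory = $5,596.85

After Beginning: 225 on hand, pool $2,351.25 (≈ $10.4500 each)
After Purchase 1: 318 on hand, pool $3,518.40 (≈ $11.0642 each)
Sale 1, sell 17: 17/318 × $3,518.40 → $188.09
After Purchase 2: 519 on hand, pool $5,695.61 (≈ $10.9742 each)
Sale 2, sell 9: 9/519 × $5,695.61 → $98.76
Total COGS = $188.09 + $98.76 = $286.85
Ending inventory (cost pool remaining) = $5,596.85
Check: goods available $5,883.70 = COGS $286.85 + ending $5,596.85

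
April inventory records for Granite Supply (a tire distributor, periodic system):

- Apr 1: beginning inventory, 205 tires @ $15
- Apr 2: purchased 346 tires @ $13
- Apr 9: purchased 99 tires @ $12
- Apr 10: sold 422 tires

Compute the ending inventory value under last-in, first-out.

Apr 10, 422 sold [LIFO — newest first]: 99 @ $12 + 323 @ $13 = $5,387
Ending inventory: 205 @ $15 + 23 @ $13 = $3,374

Ending inventory = $3,374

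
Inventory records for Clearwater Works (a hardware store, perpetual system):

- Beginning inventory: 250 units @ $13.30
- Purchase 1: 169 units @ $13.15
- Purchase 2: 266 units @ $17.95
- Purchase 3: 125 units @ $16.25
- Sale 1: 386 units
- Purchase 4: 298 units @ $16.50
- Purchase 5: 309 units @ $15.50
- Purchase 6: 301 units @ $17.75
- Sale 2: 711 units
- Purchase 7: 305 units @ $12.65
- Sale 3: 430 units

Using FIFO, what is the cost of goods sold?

COGS = $24,012.30

Sale 1 (386) [FIFO — oldest first]: 250 @ $13.30 + 136 @ $13.15 = $5,113.40
Sale 2 (711) [FIFO — oldest first]: 33 @ $13.15 + 266 @ $17.95 + 125 @ $16.25 + 287 @ $16.50 = $11,975.40
Sale 3 (430) [FIFO — oldest first]: 11 @ $16.50 + 309 @ $15.50 + 110 @ $17.75 = $6,923.50
Total COGS = $5,113.40 + $11,975.40 + $6,923.50 = $24,012.30
Ending inventory: 191 @ $17.75 + 305 @ $12.65 = $7,248.50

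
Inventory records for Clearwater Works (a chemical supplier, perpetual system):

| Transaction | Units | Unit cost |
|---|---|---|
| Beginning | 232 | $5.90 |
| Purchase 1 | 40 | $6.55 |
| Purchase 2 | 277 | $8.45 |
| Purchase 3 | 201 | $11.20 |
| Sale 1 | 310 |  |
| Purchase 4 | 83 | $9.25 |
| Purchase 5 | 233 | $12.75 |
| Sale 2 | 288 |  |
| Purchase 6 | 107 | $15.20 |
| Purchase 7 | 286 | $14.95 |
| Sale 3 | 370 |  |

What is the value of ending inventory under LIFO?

Sale 1 (310) [LIFO — newest first]: 201 @ $11.20 + 109 @ $8.45 = $3,172.25
Sale 2 (288) [LIFO — newest first]: 233 @ $12.75 + 55 @ $9.25 = $3,479.50
Sale 3 (370) [LIFO — newest first]: 286 @ $14.95 + 84 @ $15.20 = $5,552.50
Total COGS = $3,172.25 + $3,479.50 + $5,552.50 = $12,204.25
Ending inventory: 232 @ $5.90 + 40 @ $6.55 + 168 @ $8.45 + 28 @ $9.25 + 23 @ $15.20 = $3,659.00

Ending inventory = $3,659.00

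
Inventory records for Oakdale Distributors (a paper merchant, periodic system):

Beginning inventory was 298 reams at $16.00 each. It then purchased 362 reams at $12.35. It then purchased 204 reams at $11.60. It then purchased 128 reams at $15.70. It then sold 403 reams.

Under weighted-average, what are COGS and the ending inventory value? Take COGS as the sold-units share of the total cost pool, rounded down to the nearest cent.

Sale 1, sell 403: 403/992 × $13,614.70 → $5,530.97
Ending inventory (cost pool remaining) = $8,083.73

COGS = $5,530.97; ending inventory = $8,083.73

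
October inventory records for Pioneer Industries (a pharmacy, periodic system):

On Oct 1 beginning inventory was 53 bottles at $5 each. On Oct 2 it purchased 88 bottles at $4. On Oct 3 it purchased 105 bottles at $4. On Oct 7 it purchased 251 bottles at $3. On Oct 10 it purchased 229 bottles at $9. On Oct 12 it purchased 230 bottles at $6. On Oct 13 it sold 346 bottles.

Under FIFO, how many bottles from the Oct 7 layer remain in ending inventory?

151

Oct 13, 346 sold [FIFO — oldest first]: 53 @ $5 + 88 @ $4 + 105 @ $4 + 100 @ $3 = $1,337
Ending inventory: 151 @ $3 + 229 @ $9 + 230 @ $6 = $3,894
Check: goods available $5,231 = COGS $1,337 + ending $3,894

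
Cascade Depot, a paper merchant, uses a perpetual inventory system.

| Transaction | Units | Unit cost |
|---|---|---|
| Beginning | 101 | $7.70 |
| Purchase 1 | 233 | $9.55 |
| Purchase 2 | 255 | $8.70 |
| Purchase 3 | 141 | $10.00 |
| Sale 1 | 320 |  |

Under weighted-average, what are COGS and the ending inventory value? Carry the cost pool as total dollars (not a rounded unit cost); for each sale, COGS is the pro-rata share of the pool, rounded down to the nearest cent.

After Beginning: 101 on hand, pool $777.70 (≈ $7.7000 each)
After Purchase 1: 334 on hand, pool $3,002.85 (≈ $8.9906 each)
After Purchase 2: 589 on hand, pool $5,221.35 (≈ $8.8648 each)
After Purchase 3: 730 on hand, pool $6,631.35 (≈ $9.0840 each)
Sale 1, sell 320: 320/730 × $6,631.35 → $2,906.89
Ending inventory (cost pool remaining) = $3,724.46

COGS = $2,906.89; ending inventory = $3,724.46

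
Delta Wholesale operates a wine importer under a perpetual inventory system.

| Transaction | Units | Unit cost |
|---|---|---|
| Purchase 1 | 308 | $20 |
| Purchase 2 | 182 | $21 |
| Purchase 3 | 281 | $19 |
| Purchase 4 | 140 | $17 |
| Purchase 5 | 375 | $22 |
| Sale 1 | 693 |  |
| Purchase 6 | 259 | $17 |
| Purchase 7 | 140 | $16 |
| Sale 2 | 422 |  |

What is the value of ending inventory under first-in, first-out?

Ending inventory = $10,405

Sale 1 (693) [FIFO — oldest first]: 308 @ $20 + 182 @ $21 + 203 @ $19 = $13,839
Sale 2 (422) [FIFO — oldest first]: 78 @ $19 + 140 @ $17 + 204 @ $22 = $8,350
Total COGS = $13,839 + $8,350 = $22,189
Ending inventory: 171 @ $22 + 259 @ $17 + 140 @ $16 = $10,405
Check: goods available $32,594 = COGS $22,189 + ending $10,405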